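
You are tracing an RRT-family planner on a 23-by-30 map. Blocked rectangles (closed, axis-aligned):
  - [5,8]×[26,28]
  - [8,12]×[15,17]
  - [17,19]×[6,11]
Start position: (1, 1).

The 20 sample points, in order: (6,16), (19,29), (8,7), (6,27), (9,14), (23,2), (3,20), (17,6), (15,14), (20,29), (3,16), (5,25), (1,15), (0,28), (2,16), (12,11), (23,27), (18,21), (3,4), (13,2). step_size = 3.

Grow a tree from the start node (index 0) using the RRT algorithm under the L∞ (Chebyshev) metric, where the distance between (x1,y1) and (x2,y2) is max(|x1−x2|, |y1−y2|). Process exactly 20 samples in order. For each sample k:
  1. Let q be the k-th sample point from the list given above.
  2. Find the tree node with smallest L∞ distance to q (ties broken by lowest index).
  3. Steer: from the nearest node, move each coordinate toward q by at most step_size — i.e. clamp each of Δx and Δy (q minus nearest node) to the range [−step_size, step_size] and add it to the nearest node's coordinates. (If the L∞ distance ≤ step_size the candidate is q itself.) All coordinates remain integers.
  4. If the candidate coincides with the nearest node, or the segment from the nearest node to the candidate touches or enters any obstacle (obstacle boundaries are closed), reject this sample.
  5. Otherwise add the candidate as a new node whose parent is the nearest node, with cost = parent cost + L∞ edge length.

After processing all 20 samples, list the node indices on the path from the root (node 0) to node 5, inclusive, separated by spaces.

Path: 0 1 2 4 5

1. q=(6,16) nearest=0 d=15 new=(4,4) → add node 1 parent=0 cost=3
2. q=(19,29) nearest=1 d=25 new=(7,7) → add node 2 parent=1 cost=6
3. q=(8,7) nearest=2 d=1 new=(8,7) → add node 3 parent=2 cost=7
4. q=(6,27) nearest=2 d=20 new=(6,10) → add node 4 parent=2 cost=9
5. q=(9,14) nearest=4 d=4 new=(9,13) → add node 5 parent=4 cost=12
6. q=(23,2) nearest=5 d=14 new=(12,10) → add node 6 parent=5 cost=15
7. q=(3,20) nearest=5 d=7 new=(6,16) → add node 7 parent=5 cost=15
8. q=(17,6) nearest=6 d=5 new=(15,7) → add node 8 parent=6 cost=18
9. q=(15,14) nearest=6 d=4 new=(15,13) → add node 9 parent=6 cost=18
10. q=(20,29) nearest=7 d=14 new=(9,19) → add node 10 parent=7 cost=18
11. q=(3,16) nearest=7 d=3 new=(3,16) → add node 11 parent=7 cost=18
12. q=(5,25) nearest=10 d=6 new=(6,22) → add node 12 parent=10 cost=21
13. q=(1,15) nearest=11 d=2 new=(1,15) → add node 13 parent=11 cost=20
14. q=(0,28) nearest=12 d=6 new=(3,25) → add node 14 parent=12 cost=24
15. q=(2,16) nearest=11 d=1 new=(2,16) → add node 15 parent=11 cost=19
16. q=(12,11) nearest=6 d=1 new=(12,11) → add node 16 parent=6 cost=16
17. q=(23,27) nearest=5 d=14 new=(12,16) → blocked by [8,12]×[15,17], reject
18. q=(18,21) nearest=9 d=8 new=(18,16) → add node 17 parent=9 cost=21
19. q=(3,4) nearest=1 d=1 new=(3,4) → add node 18 parent=1 cost=4
20. q=(13,2) nearest=3 d=5 new=(11,4) → add node 19 parent=3 cost=10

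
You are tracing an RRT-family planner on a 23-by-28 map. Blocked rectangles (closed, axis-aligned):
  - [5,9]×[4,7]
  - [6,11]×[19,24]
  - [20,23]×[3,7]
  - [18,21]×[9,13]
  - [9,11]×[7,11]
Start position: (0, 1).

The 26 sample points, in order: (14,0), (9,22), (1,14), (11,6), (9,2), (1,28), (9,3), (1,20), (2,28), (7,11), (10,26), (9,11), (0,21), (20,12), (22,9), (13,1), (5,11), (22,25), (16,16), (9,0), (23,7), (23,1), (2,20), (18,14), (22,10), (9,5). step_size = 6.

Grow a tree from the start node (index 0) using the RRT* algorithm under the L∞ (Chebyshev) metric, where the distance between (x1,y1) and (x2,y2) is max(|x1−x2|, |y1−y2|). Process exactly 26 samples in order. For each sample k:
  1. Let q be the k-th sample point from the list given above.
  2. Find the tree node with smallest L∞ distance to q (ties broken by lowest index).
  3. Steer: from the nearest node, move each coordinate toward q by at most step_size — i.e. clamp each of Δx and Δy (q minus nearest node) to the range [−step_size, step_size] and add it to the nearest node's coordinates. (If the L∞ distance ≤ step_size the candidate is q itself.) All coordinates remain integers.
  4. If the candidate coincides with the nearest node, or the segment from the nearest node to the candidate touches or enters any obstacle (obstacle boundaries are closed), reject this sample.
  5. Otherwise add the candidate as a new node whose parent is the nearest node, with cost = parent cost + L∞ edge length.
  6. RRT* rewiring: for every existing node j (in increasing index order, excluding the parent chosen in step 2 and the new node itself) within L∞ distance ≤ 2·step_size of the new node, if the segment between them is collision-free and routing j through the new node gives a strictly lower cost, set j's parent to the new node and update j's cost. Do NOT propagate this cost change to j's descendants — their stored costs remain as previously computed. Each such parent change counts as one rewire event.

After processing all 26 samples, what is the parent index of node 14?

Parent of node 14: 11

1. q=(14,0) nearest=0 d=14 new=(6,0) → add node 1 parent=0 cost=6
2. q=(9,22) nearest=0 d=21 new=(6,7) → blocked by [5,9]×[4,7], reject
3. q=(1,14) nearest=0 d=13 new=(1,7) → add node 2 parent=0 cost=6
4. q=(11,6) nearest=1 d=6 new=(11,6) → add node 3 parent=1 cost=12
5. q=(9,2) nearest=1 d=3 new=(9,2) → add node 4 parent=1 cost=9
6. q=(1,28) nearest=2 d=21 new=(1,13) → add node 5 parent=2 cost=12
7. q=(9,3) nearest=4 d=1 new=(9,3) → add node 6 parent=4 cost=10
8. q=(1,20) nearest=5 d=7 new=(1,19) → add node 7 parent=5 cost=18
9. q=(2,28) nearest=7 d=9 new=(2,25) → add node 8 parent=7 cost=24
10. q=(7,11) nearest=3 d=5 new=(7,11) → blocked by [9,11]×[7,11], reject
11. q=(10,26) nearest=8 d=8 new=(8,26) → add node 9 parent=8 cost=30
12. q=(9,11) nearest=3 d=5 new=(9,11) → blocked by [9,11]×[7,11], reject
13. q=(0,21) nearest=7 d=2 new=(0,21) → add node 10 parent=7 cost=20; rewire 9→10 (28<30)
14. q=(20,12) nearest=3 d=9 new=(17,12) → add node 11 parent=3 cost=18
15. q=(22,9) nearest=11 d=5 new=(22,9) → blocked by [18,21]×[9,13], reject
16. q=(13,1) nearest=4 d=4 new=(13,1) → add node 12 parent=4 cost=13
17. q=(5,11) nearest=2 d=4 new=(5,11) → add node 13 parent=2 cost=10
18. q=(22,25) nearest=11 d=13 new=(22,18) → add node 14 parent=11 cost=24
19. q=(16,16) nearest=11 d=4 new=(16,16) → add node 15 parent=11 cost=22
20. q=(9,0) nearest=4 d=2 new=(9,0) → add node 16 parent=4 cost=11
21. q=(23,7) nearest=11 d=6 new=(23,7) → blocked by [20,23]×[3,7], reject
22. q=(23,1) nearest=12 d=10 new=(19,1) → add node 17 parent=12 cost=19
23. q=(2,20) nearest=7 d=1 new=(2,20) → add node 18 parent=7 cost=19
24. q=(18,14) nearest=11 d=2 new=(18,14) → add node 19 parent=11 cost=20
25. q=(22,10) nearest=19 d=4 new=(22,10) → blocked by [18,21]×[9,13], reject
26. q=(9,5) nearest=3 d=2 new=(9,5) → blocked by [5,9]×[4,7], reject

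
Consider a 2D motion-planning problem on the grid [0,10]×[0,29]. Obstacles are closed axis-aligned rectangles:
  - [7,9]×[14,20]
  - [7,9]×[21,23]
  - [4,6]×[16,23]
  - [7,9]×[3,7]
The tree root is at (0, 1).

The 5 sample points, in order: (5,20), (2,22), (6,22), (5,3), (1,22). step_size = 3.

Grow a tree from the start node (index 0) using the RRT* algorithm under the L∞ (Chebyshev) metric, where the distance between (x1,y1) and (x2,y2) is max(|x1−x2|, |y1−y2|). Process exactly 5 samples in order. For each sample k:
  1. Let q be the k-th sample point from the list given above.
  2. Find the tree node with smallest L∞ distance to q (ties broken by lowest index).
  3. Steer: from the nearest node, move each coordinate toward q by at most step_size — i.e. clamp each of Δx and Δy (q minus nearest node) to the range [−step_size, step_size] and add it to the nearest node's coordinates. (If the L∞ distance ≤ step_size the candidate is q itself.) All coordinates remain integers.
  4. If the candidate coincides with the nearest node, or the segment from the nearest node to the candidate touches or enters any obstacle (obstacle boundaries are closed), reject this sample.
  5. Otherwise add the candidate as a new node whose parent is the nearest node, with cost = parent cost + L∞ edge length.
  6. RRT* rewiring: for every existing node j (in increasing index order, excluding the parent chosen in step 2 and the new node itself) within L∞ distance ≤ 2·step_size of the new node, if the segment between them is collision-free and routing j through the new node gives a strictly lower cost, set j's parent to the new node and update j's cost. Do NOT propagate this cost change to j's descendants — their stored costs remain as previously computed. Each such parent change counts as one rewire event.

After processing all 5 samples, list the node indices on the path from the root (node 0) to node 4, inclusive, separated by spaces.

1. q=(5,20) nearest=0 d=19 new=(3,4) → add node 1 parent=0 cost=3
2. q=(2,22) nearest=1 d=18 new=(2,7) → add node 2 parent=1 cost=6
3. q=(6,22) nearest=2 d=15 new=(5,10) → add node 3 parent=2 cost=9
4. q=(5,3) nearest=1 d=2 new=(5,3) → add node 4 parent=1 cost=5
5. q=(1,22) nearest=3 d=12 new=(2,13) → add node 5 parent=3 cost=12

Path: 0 1 4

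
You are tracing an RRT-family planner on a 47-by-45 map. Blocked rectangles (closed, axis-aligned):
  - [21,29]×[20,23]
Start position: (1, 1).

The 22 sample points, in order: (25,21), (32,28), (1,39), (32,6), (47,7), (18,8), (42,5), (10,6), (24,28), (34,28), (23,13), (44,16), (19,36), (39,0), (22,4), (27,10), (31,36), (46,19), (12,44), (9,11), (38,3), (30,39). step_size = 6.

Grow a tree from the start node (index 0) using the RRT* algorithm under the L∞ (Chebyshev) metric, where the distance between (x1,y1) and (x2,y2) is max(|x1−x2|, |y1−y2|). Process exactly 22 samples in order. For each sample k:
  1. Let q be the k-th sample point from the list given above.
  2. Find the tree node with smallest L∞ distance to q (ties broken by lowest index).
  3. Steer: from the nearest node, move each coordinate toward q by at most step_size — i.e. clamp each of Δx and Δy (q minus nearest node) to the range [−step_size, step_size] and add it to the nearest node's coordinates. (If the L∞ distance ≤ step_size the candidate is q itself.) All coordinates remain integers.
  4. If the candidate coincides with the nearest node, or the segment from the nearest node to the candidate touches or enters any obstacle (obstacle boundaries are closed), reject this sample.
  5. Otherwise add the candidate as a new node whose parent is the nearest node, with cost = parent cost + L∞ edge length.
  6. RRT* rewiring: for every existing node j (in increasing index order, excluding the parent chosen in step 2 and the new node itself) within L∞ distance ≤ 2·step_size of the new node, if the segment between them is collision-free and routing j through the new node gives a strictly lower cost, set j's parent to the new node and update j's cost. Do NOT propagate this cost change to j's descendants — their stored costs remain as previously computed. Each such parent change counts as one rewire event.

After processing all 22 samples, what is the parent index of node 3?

Parent of node 3: 2

1. q=(25,21) nearest=0 d=24 new=(7,7) → add node 1 parent=0 cost=6
2. q=(32,28) nearest=1 d=25 new=(13,13) → add node 2 parent=1 cost=12
3. q=(1,39) nearest=2 d=26 new=(7,19) → add node 3 parent=2 cost=18
4. q=(32,6) nearest=2 d=19 new=(19,7) → add node 4 parent=2 cost=18
5. q=(47,7) nearest=4 d=28 new=(25,7) → add node 5 parent=4 cost=24
6. q=(18,8) nearest=4 d=1 new=(18,8) → add node 6 parent=4 cost=19
7. q=(42,5) nearest=5 d=17 new=(31,5) → add node 7 parent=5 cost=30
8. q=(10,6) nearest=1 d=3 new=(10,6) → add node 8 parent=1 cost=9; rewire 6→8 (17<19)
9. q=(24,28) nearest=2 d=15 new=(19,19) → add node 9 parent=2 cost=18
10. q=(34,28) nearest=9 d=15 new=(25,25) → blocked by [21,29]×[20,23], reject
11. q=(23,13) nearest=6 d=5 new=(23,13) → add node 10 parent=6 cost=22
12. q=(44,16) nearest=7 d=13 new=(37,11) → add node 11 parent=7 cost=36
13. q=(19,36) nearest=3 d=17 new=(13,25) → add node 12 parent=3 cost=24
14. q=(39,0) nearest=7 d=8 new=(37,0) → add node 13 parent=7 cost=36
15. q=(22,4) nearest=4 d=3 new=(22,4) → add node 14 parent=4 cost=21
16. q=(27,10) nearest=5 d=3 new=(27,10) → add node 15 parent=5 cost=27
17. q=(31,36) nearest=9 d=17 new=(25,25) → blocked by [21,29]×[20,23], reject
18. q=(46,19) nearest=11 d=9 new=(43,17) → add node 16 parent=11 cost=42
19. q=(12,44) nearest=12 d=19 new=(12,31) → add node 17 parent=12 cost=30
20. q=(9,11) nearest=1 d=4 new=(9,11) → add node 18 parent=1 cost=10
21. q=(38,3) nearest=13 d=3 new=(38,3) → add node 19 parent=13 cost=39
22. q=(30,39) nearest=12 d=17 new=(19,31) → add node 20 parent=12 cost=30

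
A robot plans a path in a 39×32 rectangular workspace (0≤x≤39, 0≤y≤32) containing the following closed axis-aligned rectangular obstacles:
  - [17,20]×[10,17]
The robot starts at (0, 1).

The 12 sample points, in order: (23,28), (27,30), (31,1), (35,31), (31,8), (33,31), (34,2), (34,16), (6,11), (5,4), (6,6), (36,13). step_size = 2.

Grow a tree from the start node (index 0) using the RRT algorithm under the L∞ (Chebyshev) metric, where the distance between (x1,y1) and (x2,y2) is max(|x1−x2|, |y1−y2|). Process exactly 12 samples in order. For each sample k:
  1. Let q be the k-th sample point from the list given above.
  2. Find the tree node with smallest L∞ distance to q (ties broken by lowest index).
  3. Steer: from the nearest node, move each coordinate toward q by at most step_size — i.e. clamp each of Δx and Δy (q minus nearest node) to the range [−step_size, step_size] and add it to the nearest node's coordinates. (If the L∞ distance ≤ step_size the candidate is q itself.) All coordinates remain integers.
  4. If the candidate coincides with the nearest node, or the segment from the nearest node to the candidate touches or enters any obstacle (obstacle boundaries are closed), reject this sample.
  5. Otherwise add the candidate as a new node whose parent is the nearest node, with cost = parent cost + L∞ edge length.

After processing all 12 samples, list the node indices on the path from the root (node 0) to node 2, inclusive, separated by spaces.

Path: 0 1 2

1. q=(23,28) nearest=0 d=27 new=(2,3) → add node 1 parent=0 cost=2
2. q=(27,30) nearest=1 d=27 new=(4,5) → add node 2 parent=1 cost=4
3. q=(31,1) nearest=2 d=27 new=(6,3) → add node 3 parent=2 cost=6
4. q=(35,31) nearest=3 d=29 new=(8,5) → add node 4 parent=3 cost=8
5. q=(31,8) nearest=4 d=23 new=(10,7) → add node 5 parent=4 cost=10
6. q=(33,31) nearest=5 d=24 new=(12,9) → add node 6 parent=5 cost=12
7. q=(34,2) nearest=6 d=22 new=(14,7) → add node 7 parent=6 cost=14
8. q=(34,16) nearest=7 d=20 new=(16,9) → add node 8 parent=7 cost=16
9. q=(6,11) nearest=5 d=4 new=(8,9) → add node 9 parent=5 cost=12
10. q=(5,4) nearest=2 d=1 new=(5,4) → add node 10 parent=2 cost=5
11. q=(6,6) nearest=2 d=2 new=(6,6) → add node 11 parent=2 cost=6
12. q=(36,13) nearest=8 d=20 new=(18,11) → blocked by [17,20]×[10,17], reject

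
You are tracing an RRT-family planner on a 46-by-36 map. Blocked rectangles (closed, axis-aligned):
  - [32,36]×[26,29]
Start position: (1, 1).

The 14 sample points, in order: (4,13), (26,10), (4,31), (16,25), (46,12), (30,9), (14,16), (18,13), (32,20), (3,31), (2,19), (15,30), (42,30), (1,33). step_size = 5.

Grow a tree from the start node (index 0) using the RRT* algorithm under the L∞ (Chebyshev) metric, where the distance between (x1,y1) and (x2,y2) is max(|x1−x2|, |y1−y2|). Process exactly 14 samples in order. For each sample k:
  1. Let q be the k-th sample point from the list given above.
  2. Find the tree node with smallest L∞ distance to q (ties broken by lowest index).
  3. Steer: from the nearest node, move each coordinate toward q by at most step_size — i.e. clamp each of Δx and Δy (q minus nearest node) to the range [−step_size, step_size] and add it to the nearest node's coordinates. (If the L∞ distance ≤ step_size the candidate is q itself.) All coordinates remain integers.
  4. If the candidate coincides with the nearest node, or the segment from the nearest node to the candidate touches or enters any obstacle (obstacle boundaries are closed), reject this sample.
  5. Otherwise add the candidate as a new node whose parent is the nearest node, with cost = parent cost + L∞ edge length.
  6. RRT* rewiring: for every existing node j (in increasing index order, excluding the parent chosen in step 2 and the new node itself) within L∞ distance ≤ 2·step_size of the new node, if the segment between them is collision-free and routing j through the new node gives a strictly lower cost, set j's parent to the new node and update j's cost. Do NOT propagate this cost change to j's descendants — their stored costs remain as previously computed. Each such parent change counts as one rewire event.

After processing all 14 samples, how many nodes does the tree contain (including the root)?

Node count: 15

1. q=(4,13) nearest=0 d=12 new=(4,6) → add node 1 parent=0 cost=5
2. q=(26,10) nearest=1 d=22 new=(9,10) → add node 2 parent=1 cost=10
3. q=(4,31) nearest=2 d=21 new=(4,15) → add node 3 parent=2 cost=15
4. q=(16,25) nearest=3 d=12 new=(9,20) → add node 4 parent=3 cost=20
5. q=(46,12) nearest=2 d=37 new=(14,12) → add node 5 parent=2 cost=15
6. q=(30,9) nearest=5 d=16 new=(19,9) → add node 6 parent=5 cost=20
7. q=(14,16) nearest=5 d=4 new=(14,16) → add node 7 parent=5 cost=19
8. q=(18,13) nearest=5 d=4 new=(18,13) → add node 8 parent=5 cost=19
9. q=(32,20) nearest=6 d=13 new=(24,14) → add node 9 parent=6 cost=25
10. q=(3,31) nearest=4 d=11 new=(4,25) → add node 10 parent=4 cost=25
11. q=(2,19) nearest=3 d=4 new=(2,19) → add node 11 parent=3 cost=19
12. q=(15,30) nearest=4 d=10 new=(14,25) → add node 12 parent=4 cost=25
13. q=(42,30) nearest=9 d=18 new=(29,19) → add node 13 parent=9 cost=30
14. q=(1,33) nearest=10 d=8 new=(1,30) → add node 14 parent=10 cost=30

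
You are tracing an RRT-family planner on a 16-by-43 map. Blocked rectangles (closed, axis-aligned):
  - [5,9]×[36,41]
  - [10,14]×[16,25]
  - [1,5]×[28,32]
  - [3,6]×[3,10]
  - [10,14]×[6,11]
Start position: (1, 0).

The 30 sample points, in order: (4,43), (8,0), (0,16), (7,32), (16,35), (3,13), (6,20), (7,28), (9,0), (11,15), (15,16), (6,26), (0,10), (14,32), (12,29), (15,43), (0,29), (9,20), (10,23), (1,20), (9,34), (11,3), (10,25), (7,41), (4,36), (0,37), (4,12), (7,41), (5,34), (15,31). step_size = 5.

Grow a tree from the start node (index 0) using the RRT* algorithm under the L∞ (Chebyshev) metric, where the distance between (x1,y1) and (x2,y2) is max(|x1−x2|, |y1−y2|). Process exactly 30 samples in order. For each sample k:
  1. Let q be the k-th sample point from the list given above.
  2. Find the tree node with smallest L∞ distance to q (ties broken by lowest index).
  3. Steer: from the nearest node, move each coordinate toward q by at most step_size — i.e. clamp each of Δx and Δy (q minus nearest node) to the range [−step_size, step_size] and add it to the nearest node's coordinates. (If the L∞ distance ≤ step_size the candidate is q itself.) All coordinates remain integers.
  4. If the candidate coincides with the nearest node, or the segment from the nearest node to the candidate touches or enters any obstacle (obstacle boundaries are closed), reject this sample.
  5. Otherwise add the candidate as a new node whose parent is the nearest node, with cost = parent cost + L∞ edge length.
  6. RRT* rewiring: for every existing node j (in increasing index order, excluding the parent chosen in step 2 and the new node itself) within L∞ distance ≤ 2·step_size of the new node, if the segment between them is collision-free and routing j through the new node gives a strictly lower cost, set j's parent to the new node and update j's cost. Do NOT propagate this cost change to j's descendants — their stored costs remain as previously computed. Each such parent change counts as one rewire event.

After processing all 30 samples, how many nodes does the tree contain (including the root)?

1. q=(4,43) nearest=0 d=43 new=(4,5) → blocked by [3,6]×[3,10], reject
2. q=(8,0) nearest=0 d=7 new=(6,0) → add node 1 parent=0 cost=5
3. q=(0,16) nearest=0 d=16 new=(0,5) → add node 2 parent=0 cost=5
4. q=(7,32) nearest=2 d=27 new=(5,10) → blocked by [3,6]×[3,10], reject
5. q=(16,35) nearest=2 d=30 new=(5,10) → blocked by [3,6]×[3,10], reject
6. q=(3,13) nearest=2 d=8 new=(3,10) → blocked by [3,6]×[3,10], reject
7. q=(6,20) nearest=2 d=15 new=(5,10) → blocked by [3,6]×[3,10], reject
8. q=(7,28) nearest=2 d=23 new=(5,10) → blocked by [3,6]×[3,10], reject
9. q=(9,0) nearest=1 d=3 new=(9,0) → add node 3 parent=1 cost=8
10. q=(11,15) nearest=2 d=11 new=(5,10) → blocked by [3,6]×[3,10], reject
11. q=(15,16) nearest=2 d=15 new=(5,10) → blocked by [3,6]×[3,10], reject
12. q=(6,26) nearest=2 d=21 new=(5,10) → blocked by [3,6]×[3,10], reject
13. q=(0,10) nearest=2 d=5 new=(0,10) → add node 4 parent=2 cost=10
14. q=(14,32) nearest=4 d=22 new=(5,15) → add node 5 parent=4 cost=15
15. q=(12,29) nearest=5 d=14 new=(10,20) → blocked by [10,14]×[16,25], reject
16. q=(15,43) nearest=5 d=28 new=(10,20) → blocked by [10,14]×[16,25], reject
17. q=(0,29) nearest=5 d=14 new=(0,20) → add node 6 parent=5 cost=20
18. q=(9,20) nearest=5 d=5 new=(9,20) → add node 7 parent=5 cost=20
19. q=(10,23) nearest=7 d=3 new=(10,23) → blocked by [10,14]×[16,25], reject
20. q=(1,20) nearest=6 d=1 new=(1,20) → add node 8 parent=6 cost=21
21. q=(9,34) nearest=6 d=14 new=(5,25) → add node 9 parent=6 cost=25
22. q=(11,3) nearest=3 d=3 new=(11,3) → add node 10 parent=3 cost=11
23. q=(10,25) nearest=7 d=5 new=(10,25) → blocked by [10,14]×[16,25], reject
24. q=(7,41) nearest=9 d=16 new=(7,30) → add node 11 parent=9 cost=30
25. q=(4,36) nearest=11 d=6 new=(4,35) → add node 12 parent=11 cost=35
26. q=(0,37) nearest=12 d=4 new=(0,37) → add node 13 parent=12 cost=39
27. q=(4,12) nearest=5 d=3 new=(4,12) → add node 14 parent=5 cost=18
28. q=(7,41) nearest=12 d=6 new=(7,40) → blocked by [5,9]×[36,41], reject
29. q=(5,34) nearest=12 d=1 new=(5,34) → add node 15 parent=12 cost=36
30. q=(15,31) nearest=11 d=8 new=(12,31) → add node 16 parent=11 cost=35

Node count: 17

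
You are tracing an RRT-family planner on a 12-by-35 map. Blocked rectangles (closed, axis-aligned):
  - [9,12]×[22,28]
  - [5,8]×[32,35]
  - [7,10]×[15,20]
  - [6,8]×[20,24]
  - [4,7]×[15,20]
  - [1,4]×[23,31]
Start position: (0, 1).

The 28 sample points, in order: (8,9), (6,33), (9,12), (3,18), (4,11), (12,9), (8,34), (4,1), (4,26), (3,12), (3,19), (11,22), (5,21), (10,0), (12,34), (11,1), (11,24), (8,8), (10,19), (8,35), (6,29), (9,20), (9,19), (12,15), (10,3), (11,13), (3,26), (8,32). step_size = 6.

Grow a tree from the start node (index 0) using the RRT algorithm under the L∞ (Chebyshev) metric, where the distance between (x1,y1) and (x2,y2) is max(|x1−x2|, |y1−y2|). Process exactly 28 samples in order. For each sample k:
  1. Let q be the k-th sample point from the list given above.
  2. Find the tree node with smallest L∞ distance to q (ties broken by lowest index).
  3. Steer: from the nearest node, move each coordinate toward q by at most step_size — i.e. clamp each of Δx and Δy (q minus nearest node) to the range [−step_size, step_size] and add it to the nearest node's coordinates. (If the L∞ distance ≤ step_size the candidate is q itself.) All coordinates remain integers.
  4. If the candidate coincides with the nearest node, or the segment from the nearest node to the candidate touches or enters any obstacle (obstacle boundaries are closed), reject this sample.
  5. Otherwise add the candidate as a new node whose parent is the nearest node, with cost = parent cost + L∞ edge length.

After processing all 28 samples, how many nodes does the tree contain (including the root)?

1. q=(8,9) nearest=0 d=8 new=(6,7) → add node 1 parent=0 cost=6
2. q=(6,33) nearest=1 d=26 new=(6,13) → add node 2 parent=1 cost=12
3. q=(9,12) nearest=2 d=3 new=(9,12) → add node 3 parent=2 cost=15
4. q=(3,18) nearest=2 d=5 new=(3,18) → blocked by [4,7]×[15,20], reject
5. q=(4,11) nearest=2 d=2 new=(4,11) → add node 4 parent=2 cost=14
6. q=(12,9) nearest=3 d=3 new=(12,9) → add node 5 parent=3 cost=18
7. q=(8,34) nearest=2 d=21 new=(8,19) → blocked by [7,10]×[15,20], reject
8. q=(4,1) nearest=0 d=4 new=(4,1) → add node 6 parent=0 cost=4
9. q=(4,26) nearest=2 d=13 new=(4,19) → blocked by [4,7]×[15,20], reject
10. q=(3,12) nearest=4 d=1 new=(3,12) → add node 7 parent=4 cost=15
11. q=(3,19) nearest=2 d=6 new=(3,19) → blocked by [4,7]×[15,20], reject
12. q=(11,22) nearest=2 d=9 new=(11,19) → blocked by [7,10]×[15,20], reject
13. q=(5,21) nearest=2 d=8 new=(5,19) → blocked by [4,7]×[15,20], reject
14. q=(10,0) nearest=6 d=6 new=(10,0) → add node 8 parent=6 cost=10
15. q=(12,34) nearest=2 d=21 new=(12,19) → blocked by [7,10]×[15,20], reject
16. q=(11,1) nearest=8 d=1 new=(11,1) → add node 9 parent=8 cost=11
17. q=(11,24) nearest=2 d=11 new=(11,19) → blocked by [7,10]×[15,20], reject
18. q=(8,8) nearest=1 d=2 new=(8,8) → add node 10 parent=1 cost=8
19. q=(10,19) nearest=2 d=6 new=(10,19) → blocked by [7,10]×[15,20], reject
20. q=(8,35) nearest=2 d=22 new=(8,19) → blocked by [7,10]×[15,20], reject
21. q=(6,29) nearest=2 d=16 new=(6,19) → blocked by [4,7]×[15,20], reject
22. q=(9,20) nearest=2 d=7 new=(9,19) → blocked by [7,10]×[15,20], reject
23. q=(9,19) nearest=2 d=6 new=(9,19) → blocked by [7,10]×[15,20], reject
24. q=(12,15) nearest=3 d=3 new=(12,15) → add node 11 parent=3 cost=18
25. q=(10,3) nearest=9 d=2 new=(10,3) → add node 12 parent=9 cost=13
26. q=(11,13) nearest=3 d=2 new=(11,13) → add node 13 parent=3 cost=17
27. q=(3,26) nearest=11 d=11 new=(6,21) → blocked by [7,10]×[15,20], reject
28. q=(8,32) nearest=11 d=17 new=(8,21) → blocked by [7,10]×[15,20], reject

Node count: 14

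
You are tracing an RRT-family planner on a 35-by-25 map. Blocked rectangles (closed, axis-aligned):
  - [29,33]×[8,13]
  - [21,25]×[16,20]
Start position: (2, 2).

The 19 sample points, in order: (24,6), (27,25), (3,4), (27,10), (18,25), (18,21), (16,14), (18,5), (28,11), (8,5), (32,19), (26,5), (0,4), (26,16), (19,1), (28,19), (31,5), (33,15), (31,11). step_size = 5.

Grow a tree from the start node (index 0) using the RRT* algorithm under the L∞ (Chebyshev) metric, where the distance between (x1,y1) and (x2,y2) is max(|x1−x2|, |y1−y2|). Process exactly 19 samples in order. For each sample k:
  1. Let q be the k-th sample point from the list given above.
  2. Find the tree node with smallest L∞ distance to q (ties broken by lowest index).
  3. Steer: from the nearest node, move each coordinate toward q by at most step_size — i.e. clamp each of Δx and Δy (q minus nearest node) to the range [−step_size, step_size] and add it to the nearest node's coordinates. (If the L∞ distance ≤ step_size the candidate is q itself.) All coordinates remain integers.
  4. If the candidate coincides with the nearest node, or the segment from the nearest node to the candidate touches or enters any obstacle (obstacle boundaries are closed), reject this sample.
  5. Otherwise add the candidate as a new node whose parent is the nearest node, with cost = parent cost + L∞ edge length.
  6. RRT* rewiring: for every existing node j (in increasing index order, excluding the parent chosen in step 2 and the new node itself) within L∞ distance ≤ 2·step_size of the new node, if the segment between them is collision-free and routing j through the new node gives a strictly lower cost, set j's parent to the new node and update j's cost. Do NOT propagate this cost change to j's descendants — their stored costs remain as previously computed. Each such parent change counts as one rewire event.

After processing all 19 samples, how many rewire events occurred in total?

1. q=(24,6) nearest=0 d=22 new=(7,6) → add node 1 parent=0 cost=5
2. q=(27,25) nearest=1 d=20 new=(12,11) → add node 2 parent=1 cost=10
3. q=(3,4) nearest=0 d=2 new=(3,4) → add node 3 parent=0 cost=2
4. q=(27,10) nearest=2 d=15 new=(17,10) → add node 4 parent=2 cost=15
5. q=(18,25) nearest=2 d=14 new=(17,16) → add node 5 parent=2 cost=15
6. q=(18,21) nearest=5 d=5 new=(18,21) → add node 6 parent=5 cost=20
7. q=(16,14) nearest=5 d=2 new=(16,14) → add node 7 parent=5 cost=17
8. q=(18,5) nearest=4 d=5 new=(18,5) → add node 8 parent=4 cost=20
9. q=(28,11) nearest=6 d=10 new=(23,16) → blocked by [21,25]×[16,20], reject
10. q=(8,5) nearest=1 d=1 new=(8,5) → add node 9 parent=1 cost=6; rewire 7→9 (15<17); rewire 8→9 (16<20)
11. q=(32,19) nearest=6 d=14 new=(23,19) → blocked by [21,25]×[16,20], reject
12. q=(26,5) nearest=8 d=8 new=(23,5) → add node 10 parent=8 cost=21
13. q=(0,4) nearest=0 d=2 new=(0,4) → add node 11 parent=0 cost=2
14. q=(26,16) nearest=6 d=8 new=(23,16) → blocked by [21,25]×[16,20], reject
15. q=(19,1) nearest=8 d=4 new=(19,1) → add node 12 parent=8 cost=20
16. q=(28,19) nearest=6 d=10 new=(23,19) → blocked by [21,25]×[16,20], reject
17. q=(31,5) nearest=10 d=8 new=(28,5) → add node 13 parent=10 cost=26
18. q=(33,15) nearest=10 d=10 new=(28,10) → add node 14 parent=10 cost=26
19. q=(31,11) nearest=14 d=3 new=(31,11) → blocked by [29,33]×[8,13], reject

Rewire events: 2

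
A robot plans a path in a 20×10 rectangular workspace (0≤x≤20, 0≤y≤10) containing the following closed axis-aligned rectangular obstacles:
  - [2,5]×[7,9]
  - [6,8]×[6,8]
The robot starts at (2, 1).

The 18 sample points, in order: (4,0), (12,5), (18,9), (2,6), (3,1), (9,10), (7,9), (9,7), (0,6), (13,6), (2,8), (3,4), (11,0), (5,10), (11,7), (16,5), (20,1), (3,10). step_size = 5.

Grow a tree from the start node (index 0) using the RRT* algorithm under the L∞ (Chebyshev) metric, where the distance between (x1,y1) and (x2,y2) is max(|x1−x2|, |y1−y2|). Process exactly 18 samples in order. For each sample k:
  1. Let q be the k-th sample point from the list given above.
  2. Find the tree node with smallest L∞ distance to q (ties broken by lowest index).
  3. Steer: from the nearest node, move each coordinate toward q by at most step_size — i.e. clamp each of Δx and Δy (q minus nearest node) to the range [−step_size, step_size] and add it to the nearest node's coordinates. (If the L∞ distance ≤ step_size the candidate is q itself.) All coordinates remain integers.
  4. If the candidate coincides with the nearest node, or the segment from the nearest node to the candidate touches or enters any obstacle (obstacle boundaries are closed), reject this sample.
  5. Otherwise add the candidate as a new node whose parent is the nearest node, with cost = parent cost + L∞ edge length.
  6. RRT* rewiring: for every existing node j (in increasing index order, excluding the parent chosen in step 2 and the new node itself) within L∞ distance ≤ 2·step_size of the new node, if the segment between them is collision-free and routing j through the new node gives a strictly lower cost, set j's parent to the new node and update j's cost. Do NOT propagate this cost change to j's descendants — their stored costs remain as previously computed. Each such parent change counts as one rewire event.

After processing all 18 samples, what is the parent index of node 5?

1. q=(4,0) nearest=0 d=2 new=(4,0) → add node 1 parent=0 cost=2
2. q=(12,5) nearest=1 d=8 new=(9,5) → add node 2 parent=1 cost=7
3. q=(18,9) nearest=2 d=9 new=(14,9) → add node 3 parent=2 cost=12
4. q=(2,6) nearest=0 d=5 new=(2,6) → add node 4 parent=0 cost=5
5. q=(3,1) nearest=0 d=1 new=(3,1) → add node 5 parent=0 cost=1
6. q=(9,10) nearest=2 d=5 new=(9,10) → add node 6 parent=2 cost=12
7. q=(7,9) nearest=6 d=2 new=(7,9) → add node 7 parent=6 cost=14
8. q=(9,7) nearest=2 d=2 new=(9,7) → add node 8 parent=2 cost=9
9. q=(0,6) nearest=4 d=2 new=(0,6) → add node 9 parent=4 cost=7
10. q=(13,6) nearest=3 d=3 new=(13,6) → add node 10 parent=3 cost=15
11. q=(2,8) nearest=4 d=2 new=(2,8) → blocked by [2,5]×[7,9], reject
12. q=(3,4) nearest=4 d=2 new=(3,4) → add node 11 parent=4 cost=7
13. q=(11,0) nearest=2 d=5 new=(11,0) → add node 12 parent=2 cost=12
14. q=(5,10) nearest=7 d=2 new=(5,10) → add node 13 parent=7 cost=16
15. q=(11,7) nearest=2 d=2 new=(11,7) → add node 14 parent=2 cost=9; rewire 7→14 (13<14); rewire 10→14 (11<15); rewire 13→14 (15<16)
16. q=(16,5) nearest=10 d=3 new=(16,5) → add node 15 parent=10 cost=14
17. q=(20,1) nearest=15 d=4 new=(20,1) → add node 16 parent=15 cost=18
18. q=(3,10) nearest=13 d=2 new=(3,10) → add node 17 parent=13 cost=17

Parent of node 5: 0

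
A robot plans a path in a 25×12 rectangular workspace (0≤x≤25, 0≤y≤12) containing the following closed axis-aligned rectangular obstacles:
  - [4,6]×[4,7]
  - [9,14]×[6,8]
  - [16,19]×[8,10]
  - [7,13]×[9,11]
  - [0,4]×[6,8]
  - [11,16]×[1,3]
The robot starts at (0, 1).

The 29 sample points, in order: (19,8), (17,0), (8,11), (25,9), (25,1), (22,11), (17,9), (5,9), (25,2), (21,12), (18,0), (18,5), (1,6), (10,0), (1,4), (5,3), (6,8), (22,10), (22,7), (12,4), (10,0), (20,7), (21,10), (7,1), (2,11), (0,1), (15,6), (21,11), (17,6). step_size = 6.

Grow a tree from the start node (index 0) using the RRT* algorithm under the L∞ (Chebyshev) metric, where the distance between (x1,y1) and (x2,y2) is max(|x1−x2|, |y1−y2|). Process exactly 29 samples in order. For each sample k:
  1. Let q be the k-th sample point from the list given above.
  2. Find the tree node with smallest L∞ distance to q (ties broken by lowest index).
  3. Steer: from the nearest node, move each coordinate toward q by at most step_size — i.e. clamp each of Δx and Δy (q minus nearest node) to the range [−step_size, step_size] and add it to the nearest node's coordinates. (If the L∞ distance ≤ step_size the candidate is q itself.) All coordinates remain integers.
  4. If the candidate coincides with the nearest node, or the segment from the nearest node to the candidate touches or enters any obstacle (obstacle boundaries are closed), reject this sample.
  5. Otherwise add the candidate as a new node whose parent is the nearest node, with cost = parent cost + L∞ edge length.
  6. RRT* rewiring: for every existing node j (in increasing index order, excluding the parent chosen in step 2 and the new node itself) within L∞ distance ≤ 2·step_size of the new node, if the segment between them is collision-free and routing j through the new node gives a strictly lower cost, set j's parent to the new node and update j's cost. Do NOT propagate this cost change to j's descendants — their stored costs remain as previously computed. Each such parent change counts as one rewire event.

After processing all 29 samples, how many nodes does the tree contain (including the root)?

Node count: 7

1. q=(19,8) nearest=0 d=19 new=(6,7) → blocked by [4,6]×[4,7], reject
2. q=(17,0) nearest=0 d=17 new=(6,0) → add node 1 parent=0 cost=6
3. q=(8,11) nearest=0 d=10 new=(6,7) → blocked by [4,6]×[4,7], reject
4. q=(25,9) nearest=1 d=19 new=(12,6) → blocked by [9,14]×[6,8], reject
5. q=(25,1) nearest=1 d=19 new=(12,1) → blocked by [11,16]×[1,3], reject
6. q=(22,11) nearest=1 d=16 new=(12,6) → blocked by [9,14]×[6,8], reject
7. q=(17,9) nearest=1 d=11 new=(12,6) → blocked by [9,14]×[6,8], reject
8. q=(5,9) nearest=0 d=8 new=(5,7) → blocked by [4,6]×[4,7], reject
9. q=(25,2) nearest=1 d=19 new=(12,2) → blocked by [11,16]×[1,3], reject
10. q=(21,12) nearest=1 d=15 new=(12,6) → blocked by [9,14]×[6,8], reject
11. q=(18,0) nearest=1 d=12 new=(12,0) → add node 2 parent=1 cost=12
12. q=(18,5) nearest=2 d=6 new=(18,5) → blocked by [11,16]×[1,3], reject
13. q=(1,6) nearest=0 d=5 new=(1,6) → blocked by [0,4]×[6,8], reject
14. q=(10,0) nearest=2 d=2 new=(10,0) → add node 3 parent=2 cost=14
15. q=(1,4) nearest=0 d=3 new=(1,4) → add node 4 parent=0 cost=3; rewire 3→4 (12<14)
16. q=(5,3) nearest=1 d=3 new=(5,3) → add node 5 parent=1 cost=9
17. q=(6,8) nearest=4 d=5 new=(6,8) → blocked by [4,6]×[4,7], reject
18. q=(22,10) nearest=2 d=10 new=(18,6) → blocked by [11,16]×[1,3], reject
19. q=(22,7) nearest=2 d=10 new=(18,6) → blocked by [11,16]×[1,3], reject
20. q=(12,4) nearest=2 d=4 new=(12,4) → blocked by [11,16]×[1,3], reject
21. q=(10,0) nearest=3 d=0 → coincident, reject
22. q=(20,7) nearest=2 d=8 new=(18,6) → blocked by [11,16]×[1,3], reject
23. q=(21,10) nearest=2 d=10 new=(18,6) → blocked by [11,16]×[1,3], reject
24. q=(7,1) nearest=1 d=1 new=(7,1) → add node 6 parent=1 cost=7; rewire 3→6 (10<12)
25. q=(2,11) nearest=4 d=7 new=(2,10) → blocked by [0,4]×[6,8], reject
26. q=(0,1) nearest=0 d=0 → coincident, reject
27. q=(15,6) nearest=2 d=6 new=(15,6) → blocked by [11,16]×[1,3], reject
28. q=(21,11) nearest=2 d=11 new=(18,6) → blocked by [11,16]×[1,3], reject
29. q=(17,6) nearest=2 d=6 new=(17,6) → blocked by [11,16]×[1,3], reject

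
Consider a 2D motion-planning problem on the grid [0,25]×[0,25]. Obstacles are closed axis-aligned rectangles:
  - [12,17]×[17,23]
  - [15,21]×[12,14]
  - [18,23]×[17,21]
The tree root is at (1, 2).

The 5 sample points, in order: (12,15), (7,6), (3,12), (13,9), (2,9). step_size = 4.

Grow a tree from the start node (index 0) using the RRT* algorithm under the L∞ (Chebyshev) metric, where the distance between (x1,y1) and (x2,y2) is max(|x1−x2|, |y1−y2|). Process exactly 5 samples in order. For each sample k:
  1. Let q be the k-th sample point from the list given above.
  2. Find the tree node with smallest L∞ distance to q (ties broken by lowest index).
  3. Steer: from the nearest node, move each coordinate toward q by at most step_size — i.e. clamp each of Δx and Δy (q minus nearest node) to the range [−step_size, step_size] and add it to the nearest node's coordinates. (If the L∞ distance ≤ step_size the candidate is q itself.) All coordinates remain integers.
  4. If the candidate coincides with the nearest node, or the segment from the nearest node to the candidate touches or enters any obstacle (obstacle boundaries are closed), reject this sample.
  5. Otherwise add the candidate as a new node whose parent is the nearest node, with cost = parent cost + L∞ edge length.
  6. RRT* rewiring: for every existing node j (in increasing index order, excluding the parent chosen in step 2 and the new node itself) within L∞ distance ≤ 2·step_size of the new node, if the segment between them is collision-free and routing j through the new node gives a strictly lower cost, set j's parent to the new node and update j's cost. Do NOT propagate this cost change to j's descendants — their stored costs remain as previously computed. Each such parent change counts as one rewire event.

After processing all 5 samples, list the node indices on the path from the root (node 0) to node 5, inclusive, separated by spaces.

Path: 0 1 3 5

1. q=(12,15) nearest=0 d=13 new=(5,6) → add node 1 parent=0 cost=4
2. q=(7,6) nearest=1 d=2 new=(7,6) → add node 2 parent=1 cost=6
3. q=(3,12) nearest=1 d=6 new=(3,10) → add node 3 parent=1 cost=8
4. q=(13,9) nearest=2 d=6 new=(11,9) → add node 4 parent=2 cost=10
5. q=(2,9) nearest=3 d=1 new=(2,9) → add node 5 parent=3 cost=9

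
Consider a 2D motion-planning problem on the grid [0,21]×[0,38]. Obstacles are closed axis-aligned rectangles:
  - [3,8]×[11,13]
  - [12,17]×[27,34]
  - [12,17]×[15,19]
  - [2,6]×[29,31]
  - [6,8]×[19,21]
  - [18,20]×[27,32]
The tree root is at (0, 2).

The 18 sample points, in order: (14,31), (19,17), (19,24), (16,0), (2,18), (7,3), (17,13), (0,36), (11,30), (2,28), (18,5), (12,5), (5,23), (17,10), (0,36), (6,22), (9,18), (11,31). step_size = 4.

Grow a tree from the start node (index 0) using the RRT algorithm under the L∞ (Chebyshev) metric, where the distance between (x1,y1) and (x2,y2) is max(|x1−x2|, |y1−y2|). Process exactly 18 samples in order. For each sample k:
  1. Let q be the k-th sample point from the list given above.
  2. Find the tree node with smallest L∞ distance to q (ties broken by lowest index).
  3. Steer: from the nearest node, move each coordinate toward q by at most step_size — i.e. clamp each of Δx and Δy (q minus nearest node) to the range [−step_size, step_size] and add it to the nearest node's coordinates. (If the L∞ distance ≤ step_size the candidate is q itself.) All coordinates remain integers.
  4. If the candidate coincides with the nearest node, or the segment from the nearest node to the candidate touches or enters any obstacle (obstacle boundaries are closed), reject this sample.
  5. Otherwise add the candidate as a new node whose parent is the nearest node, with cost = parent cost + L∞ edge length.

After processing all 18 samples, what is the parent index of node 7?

1. q=(14,31) nearest=0 d=29 new=(4,6) → add node 1 parent=0 cost=4
2. q=(19,17) nearest=1 d=15 new=(8,10) → add node 2 parent=1 cost=8
3. q=(19,24) nearest=2 d=14 new=(12,14) → add node 3 parent=2 cost=12
4. q=(16,0) nearest=2 d=10 new=(12,6) → add node 4 parent=2 cost=12
5. q=(2,18) nearest=2 d=8 new=(4,14) → blocked by [3,8]×[11,13], reject
6. q=(7,3) nearest=1 d=3 new=(7,3) → add node 5 parent=1 cost=7
7. q=(17,13) nearest=3 d=5 new=(16,13) → add node 6 parent=3 cost=16
8. q=(0,36) nearest=3 d=22 new=(8,18) → add node 7 parent=3 cost=16
9. q=(11,30) nearest=7 d=12 new=(11,22) → add node 8 parent=7 cost=20
10. q=(2,28) nearest=8 d=9 new=(7,26) → add node 9 parent=8 cost=24
11. q=(18,5) nearest=4 d=6 new=(16,5) → add node 10 parent=4 cost=16
12. q=(12,5) nearest=4 d=1 new=(12,5) → add node 11 parent=4 cost=13
13. q=(5,23) nearest=9 d=3 new=(5,23) → add node 12 parent=9 cost=27
14. q=(17,10) nearest=6 d=3 new=(17,10) → add node 13 parent=6 cost=19
15. q=(0,36) nearest=9 d=10 new=(3,30) → blocked by [2,6]×[29,31], reject
16. q=(6,22) nearest=12 d=1 new=(6,22) → add node 14 parent=12 cost=28
17. q=(9,18) nearest=7 d=1 new=(9,18) → add node 15 parent=7 cost=17
18. q=(11,31) nearest=9 d=5 new=(11,30) → add node 16 parent=9 cost=28

Parent of node 7: 3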